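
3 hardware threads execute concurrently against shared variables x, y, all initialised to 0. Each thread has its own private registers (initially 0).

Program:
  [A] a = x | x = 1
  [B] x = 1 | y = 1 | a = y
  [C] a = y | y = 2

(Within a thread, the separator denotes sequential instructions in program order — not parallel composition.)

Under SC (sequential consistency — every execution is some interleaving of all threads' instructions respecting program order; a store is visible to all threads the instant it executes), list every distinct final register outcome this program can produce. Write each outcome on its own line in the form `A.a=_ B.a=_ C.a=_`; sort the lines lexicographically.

outcome vector order: (A.a,B.a,C.a)
|SC outcomes| = 8

A.a=0 B.a=1 C.a=0
A.a=0 B.a=1 C.a=1
A.a=0 B.a=2 C.a=0
A.a=0 B.a=2 C.a=1
A.a=1 B.a=1 C.a=0
A.a=1 B.a=1 C.a=1
A.a=1 B.a=2 C.a=0
A.a=1 B.a=2 C.a=1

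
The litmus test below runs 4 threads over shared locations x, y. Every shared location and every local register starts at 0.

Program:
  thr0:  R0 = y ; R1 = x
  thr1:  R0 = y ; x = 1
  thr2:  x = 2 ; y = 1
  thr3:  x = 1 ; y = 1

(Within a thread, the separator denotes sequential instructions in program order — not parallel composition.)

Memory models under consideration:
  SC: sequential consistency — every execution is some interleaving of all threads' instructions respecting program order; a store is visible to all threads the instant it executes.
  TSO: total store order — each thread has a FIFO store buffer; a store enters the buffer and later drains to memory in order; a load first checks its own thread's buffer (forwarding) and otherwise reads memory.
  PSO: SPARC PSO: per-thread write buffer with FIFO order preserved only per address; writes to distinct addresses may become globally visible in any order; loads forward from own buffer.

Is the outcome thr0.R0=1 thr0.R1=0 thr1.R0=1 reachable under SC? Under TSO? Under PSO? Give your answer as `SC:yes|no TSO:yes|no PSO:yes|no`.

SC:no TSO:no PSO:yes

outcome vector order: (thr0.R0,thr0.R1,thr1.R0)
[SC] allowed = {0/0/0, 0/0/1, 0/1/0, 0/1/1, 0/2/0, 0/2/1, 1/1/0, 1/1/1, 1/2/0, 1/2/1}
[TSO] allowed = {0/0/0, 0/0/1, 0/1/0, 0/1/1, 0/2/0, 0/2/1, 1/1/0, 1/1/1, 1/2/0, 1/2/1}
[PSO] allowed = {0/0/0, 0/0/1, 0/1/0, 0/1/1, 0/2/0, 0/2/1, 1/0/0, 1/0/1, 1/1/0, 1/1/1, 1/2/0, 1/2/1}
target 1/0/1 ∈ {PSO}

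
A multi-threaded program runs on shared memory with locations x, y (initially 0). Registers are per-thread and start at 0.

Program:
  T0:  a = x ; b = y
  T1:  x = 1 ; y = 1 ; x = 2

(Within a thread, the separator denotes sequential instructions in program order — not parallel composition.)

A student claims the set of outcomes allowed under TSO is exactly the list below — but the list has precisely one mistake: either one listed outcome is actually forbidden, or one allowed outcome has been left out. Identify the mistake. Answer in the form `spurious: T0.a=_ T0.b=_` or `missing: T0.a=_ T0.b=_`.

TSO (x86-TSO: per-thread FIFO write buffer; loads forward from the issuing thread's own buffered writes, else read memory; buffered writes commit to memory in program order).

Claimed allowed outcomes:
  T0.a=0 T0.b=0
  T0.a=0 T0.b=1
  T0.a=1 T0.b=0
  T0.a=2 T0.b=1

missing: T0.a=1 T0.b=1

outcome vector order: (T0.a,T0.b)
[TSO] allowed = {0/0; 0/1; 1/0; 1/1; 2/1}
TSO∖claimed = {1/1}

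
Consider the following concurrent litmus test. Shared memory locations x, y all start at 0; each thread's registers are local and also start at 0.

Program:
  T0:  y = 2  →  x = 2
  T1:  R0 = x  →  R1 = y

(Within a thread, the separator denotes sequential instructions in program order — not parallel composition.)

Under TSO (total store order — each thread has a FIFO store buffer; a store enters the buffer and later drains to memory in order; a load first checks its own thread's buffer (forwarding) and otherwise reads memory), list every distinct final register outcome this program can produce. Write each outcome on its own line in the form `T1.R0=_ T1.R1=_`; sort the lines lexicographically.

T1.R0=0 T1.R1=0
T1.R0=0 T1.R1=2
T1.R0=2 T1.R1=2

outcome vector order: (T1.R0,T1.R1)
|TSO outcomes| = 3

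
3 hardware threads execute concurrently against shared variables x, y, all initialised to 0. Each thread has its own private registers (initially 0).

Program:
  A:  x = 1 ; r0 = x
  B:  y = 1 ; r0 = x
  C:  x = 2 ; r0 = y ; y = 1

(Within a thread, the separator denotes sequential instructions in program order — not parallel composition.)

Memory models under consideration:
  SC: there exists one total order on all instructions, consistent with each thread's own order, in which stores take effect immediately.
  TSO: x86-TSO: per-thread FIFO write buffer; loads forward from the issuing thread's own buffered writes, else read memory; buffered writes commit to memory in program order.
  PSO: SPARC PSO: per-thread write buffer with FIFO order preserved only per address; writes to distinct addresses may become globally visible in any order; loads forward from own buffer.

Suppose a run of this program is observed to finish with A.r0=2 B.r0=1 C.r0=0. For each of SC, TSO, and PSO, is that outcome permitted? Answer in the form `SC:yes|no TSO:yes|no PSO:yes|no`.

SC:no TSO:yes PSO:yes

outcome vector order: (A.r0,B.r0,C.r0)
SC (9): 101, 110, 111, 120, 121, 201, 211, 220, 221
TSO (12): 100, 101, 110, 111, 120, 121, 200, 201, 210, 211, 220, 221
PSO (12): 100, 101, 110, 111, 120, 121, 200, 201, 210, 211, 220, 221
target 210 ∈ {TSO,PSO}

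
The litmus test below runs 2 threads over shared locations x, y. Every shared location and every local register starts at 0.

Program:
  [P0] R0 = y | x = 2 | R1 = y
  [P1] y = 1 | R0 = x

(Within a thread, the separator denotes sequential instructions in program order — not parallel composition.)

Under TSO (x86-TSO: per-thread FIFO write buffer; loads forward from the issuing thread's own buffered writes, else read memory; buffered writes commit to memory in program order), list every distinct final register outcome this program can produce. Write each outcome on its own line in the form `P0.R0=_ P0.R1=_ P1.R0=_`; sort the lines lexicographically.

outcome vector order: (P0.R0,P0.R1,P1.R0)
|TSO outcomes| = 6

P0.R0=0 P0.R1=0 P1.R0=0
P0.R0=0 P0.R1=0 P1.R0=2
P0.R0=0 P0.R1=1 P1.R0=0
P0.R0=0 P0.R1=1 P1.R0=2
P0.R0=1 P0.R1=1 P1.R0=0
P0.R0=1 P0.R1=1 P1.R0=2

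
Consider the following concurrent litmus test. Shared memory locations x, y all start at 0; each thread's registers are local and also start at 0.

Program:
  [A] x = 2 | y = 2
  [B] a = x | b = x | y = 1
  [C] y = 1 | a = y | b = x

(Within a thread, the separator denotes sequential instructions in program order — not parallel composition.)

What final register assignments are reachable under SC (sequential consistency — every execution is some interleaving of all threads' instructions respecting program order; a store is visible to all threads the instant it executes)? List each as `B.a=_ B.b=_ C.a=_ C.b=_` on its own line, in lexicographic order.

outcome vector order: (B.a,B.b,C.a,C.b)
|SC outcomes| = 9

B.a=0 B.b=0 C.a=1 C.b=0
B.a=0 B.b=0 C.a=1 C.b=2
B.a=0 B.b=0 C.a=2 C.b=2
B.a=0 B.b=2 C.a=1 C.b=0
B.a=0 B.b=2 C.a=1 C.b=2
B.a=0 B.b=2 C.a=2 C.b=2
B.a=2 B.b=2 C.a=1 C.b=0
B.a=2 B.b=2 C.a=1 C.b=2
B.a=2 B.b=2 C.a=2 C.b=2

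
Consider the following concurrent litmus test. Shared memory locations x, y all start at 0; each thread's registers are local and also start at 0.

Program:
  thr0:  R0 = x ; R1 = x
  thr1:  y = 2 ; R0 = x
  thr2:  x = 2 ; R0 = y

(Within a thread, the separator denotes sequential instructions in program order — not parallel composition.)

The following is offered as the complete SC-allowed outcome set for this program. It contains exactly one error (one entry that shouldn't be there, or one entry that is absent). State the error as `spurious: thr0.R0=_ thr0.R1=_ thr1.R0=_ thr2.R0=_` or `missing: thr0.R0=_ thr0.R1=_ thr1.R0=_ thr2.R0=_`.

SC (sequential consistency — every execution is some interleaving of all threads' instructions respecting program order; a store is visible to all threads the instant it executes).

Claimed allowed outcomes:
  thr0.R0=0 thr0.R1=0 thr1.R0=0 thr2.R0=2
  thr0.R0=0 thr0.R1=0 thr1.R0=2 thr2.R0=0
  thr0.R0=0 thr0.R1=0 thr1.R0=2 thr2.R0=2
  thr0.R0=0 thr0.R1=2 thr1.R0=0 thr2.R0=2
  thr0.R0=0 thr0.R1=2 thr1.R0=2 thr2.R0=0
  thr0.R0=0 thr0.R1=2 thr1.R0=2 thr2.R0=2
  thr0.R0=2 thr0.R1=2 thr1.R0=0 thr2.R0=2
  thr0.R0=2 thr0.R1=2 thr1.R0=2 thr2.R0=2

missing: thr0.R0=2 thr0.R1=2 thr1.R0=2 thr2.R0=0

outcome vector order: (thr0.R0,thr0.R1,thr1.R0,thr2.R0)
SC (9): 0002; 0020; 0022; 0202; 0220; 0222; 2202; 2220; 2222
SC∖claimed = {2220}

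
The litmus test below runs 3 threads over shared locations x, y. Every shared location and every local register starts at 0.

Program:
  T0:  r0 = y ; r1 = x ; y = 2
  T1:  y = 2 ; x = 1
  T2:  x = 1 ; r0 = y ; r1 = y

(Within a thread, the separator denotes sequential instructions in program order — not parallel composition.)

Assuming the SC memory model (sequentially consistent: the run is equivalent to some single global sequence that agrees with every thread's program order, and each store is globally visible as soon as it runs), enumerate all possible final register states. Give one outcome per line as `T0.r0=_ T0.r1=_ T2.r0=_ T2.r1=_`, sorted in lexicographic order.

T0.r0=0 T0.r1=0 T2.r0=0 T2.r1=0
T0.r0=0 T0.r1=0 T2.r0=0 T2.r1=2
T0.r0=0 T0.r1=0 T2.r0=2 T2.r1=2
T0.r0=0 T0.r1=1 T2.r0=0 T2.r1=0
T0.r0=0 T0.r1=1 T2.r0=0 T2.r1=2
T0.r0=0 T0.r1=1 T2.r0=2 T2.r1=2
T0.r0=2 T0.r1=0 T2.r0=2 T2.r1=2
T0.r0=2 T0.r1=1 T2.r0=0 T2.r1=0
T0.r0=2 T0.r1=1 T2.r0=0 T2.r1=2
T0.r0=2 T0.r1=1 T2.r0=2 T2.r1=2

outcome vector order: (T0.r0,T0.r1,T2.r0,T2.r1)
|SC outcomes| = 10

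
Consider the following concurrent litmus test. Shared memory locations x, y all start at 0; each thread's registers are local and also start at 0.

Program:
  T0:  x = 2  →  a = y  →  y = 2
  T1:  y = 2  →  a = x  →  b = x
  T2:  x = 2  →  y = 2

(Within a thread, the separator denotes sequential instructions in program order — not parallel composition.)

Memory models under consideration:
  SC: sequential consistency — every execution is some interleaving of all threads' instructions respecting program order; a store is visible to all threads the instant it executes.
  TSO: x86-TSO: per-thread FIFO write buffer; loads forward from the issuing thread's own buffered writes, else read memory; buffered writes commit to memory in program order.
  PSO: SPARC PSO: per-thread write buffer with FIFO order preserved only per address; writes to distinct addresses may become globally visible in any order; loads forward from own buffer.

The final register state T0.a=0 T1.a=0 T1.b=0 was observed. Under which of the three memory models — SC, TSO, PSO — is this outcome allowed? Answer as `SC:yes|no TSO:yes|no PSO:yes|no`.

outcome vector order: (T0.a,T1.a,T1.b)
[SC] allowed = {022, 200, 202, 222}
[TSO] allowed = {000, 002, 022, 200, 202, 222}
[PSO] allowed = {000, 002, 022, 200, 202, 222}
target 000 ∈ {TSO,PSO}

SC:no TSO:yes PSO:yes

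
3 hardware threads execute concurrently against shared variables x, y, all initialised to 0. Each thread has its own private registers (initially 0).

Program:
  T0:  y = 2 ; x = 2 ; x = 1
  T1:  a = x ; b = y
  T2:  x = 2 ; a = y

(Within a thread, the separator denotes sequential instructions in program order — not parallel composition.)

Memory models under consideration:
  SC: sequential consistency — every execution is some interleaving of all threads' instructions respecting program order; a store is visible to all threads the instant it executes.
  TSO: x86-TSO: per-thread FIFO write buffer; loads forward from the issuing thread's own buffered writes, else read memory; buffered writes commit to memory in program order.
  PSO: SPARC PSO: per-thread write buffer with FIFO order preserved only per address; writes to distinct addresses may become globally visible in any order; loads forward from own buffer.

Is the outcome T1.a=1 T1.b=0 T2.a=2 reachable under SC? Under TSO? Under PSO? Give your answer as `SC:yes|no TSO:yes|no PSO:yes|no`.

SC:no TSO:no PSO:yes

outcome vector order: (T1.a,T1.b,T2.a)
SC: 10 outcomes — {<0 0 0> <0 0 2> <0 2 0> <0 2 2> <1 2 0> <1 2 2> <2 0 0> <2 0 2> <2 2 0> <2 2 2>}
TSO: 10 outcomes — {<0 0 0> <0 0 2> <0 2 0> <0 2 2> <1 2 0> <1 2 2> <2 0 0> <2 0 2> <2 2 0> <2 2 2>}
PSO: 12 outcomes — {<0 0 0> <0 0 2> <0 2 0> <0 2 2> <1 0 0> <1 0 2> <1 2 0> <1 2 2> <2 0 0> <2 0 2> <2 2 0> <2 2 2>}
target <1 0 2> ∈ {PSO}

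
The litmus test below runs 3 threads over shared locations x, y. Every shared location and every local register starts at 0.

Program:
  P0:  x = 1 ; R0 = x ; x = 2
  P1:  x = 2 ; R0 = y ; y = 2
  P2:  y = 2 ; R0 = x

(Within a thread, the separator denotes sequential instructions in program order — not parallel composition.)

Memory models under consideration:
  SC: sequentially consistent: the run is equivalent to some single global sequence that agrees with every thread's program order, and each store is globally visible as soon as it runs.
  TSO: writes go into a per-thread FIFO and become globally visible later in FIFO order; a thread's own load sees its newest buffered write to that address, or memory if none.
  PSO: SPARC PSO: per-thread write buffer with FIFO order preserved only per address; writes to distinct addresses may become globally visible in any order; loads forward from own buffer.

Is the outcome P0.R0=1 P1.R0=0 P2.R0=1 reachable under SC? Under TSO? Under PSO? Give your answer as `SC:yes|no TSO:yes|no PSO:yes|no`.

outcome vector order: (P0.R0,P1.R0,P2.R0)
SC: 9 outcomes — {1/0/1; 1/0/2; 1/2/0; 1/2/1; 1/2/2; 2/0/2; 2/2/0; 2/2/1; 2/2/2}
TSO: 12 outcomes — {1/0/0; 1/0/1; 1/0/2; 1/2/0; 1/2/1; 1/2/2; 2/0/0; 2/0/1; 2/0/2; 2/2/0; 2/2/1; 2/2/2}
PSO: 12 outcomes — {1/0/0; 1/0/1; 1/0/2; 1/2/0; 1/2/1; 1/2/2; 2/0/0; 2/0/1; 2/0/2; 2/2/0; 2/2/1; 2/2/2}
target 1/0/1 ∈ {SC,TSO,PSO}

SC:yes TSO:yes PSO:yes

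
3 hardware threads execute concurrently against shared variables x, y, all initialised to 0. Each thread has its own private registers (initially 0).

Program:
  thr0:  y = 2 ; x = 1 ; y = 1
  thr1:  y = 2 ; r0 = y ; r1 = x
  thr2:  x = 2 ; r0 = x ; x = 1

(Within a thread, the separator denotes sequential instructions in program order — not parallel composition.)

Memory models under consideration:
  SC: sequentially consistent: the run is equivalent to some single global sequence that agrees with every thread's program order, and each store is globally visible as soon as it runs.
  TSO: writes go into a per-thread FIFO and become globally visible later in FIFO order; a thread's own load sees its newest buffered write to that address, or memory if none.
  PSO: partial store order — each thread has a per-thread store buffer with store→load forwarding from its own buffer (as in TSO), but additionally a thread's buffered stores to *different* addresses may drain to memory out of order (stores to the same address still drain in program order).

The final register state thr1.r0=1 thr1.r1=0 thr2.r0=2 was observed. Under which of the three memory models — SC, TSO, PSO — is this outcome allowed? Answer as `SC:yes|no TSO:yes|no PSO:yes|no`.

outcome vector order: (thr1.r0,thr1.r1,thr2.r0)
SC (9): 111; 112; 122; 201; 202; 211; 212; 221; 222
TSO (9): 111; 112; 122; 201; 202; 211; 212; 221; 222
PSO (12): 101; 102; 111; 112; 121; 122; 201; 202; 211; 212; 221; 222
target 102 ∈ {PSO}

SC:no TSO:no PSO:yes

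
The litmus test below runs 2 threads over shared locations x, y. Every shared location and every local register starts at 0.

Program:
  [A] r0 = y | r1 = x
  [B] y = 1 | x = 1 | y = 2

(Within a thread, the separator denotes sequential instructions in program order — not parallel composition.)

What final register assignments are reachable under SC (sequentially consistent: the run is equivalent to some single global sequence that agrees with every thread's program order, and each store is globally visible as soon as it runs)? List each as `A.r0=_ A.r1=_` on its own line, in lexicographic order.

A.r0=0 A.r1=0
A.r0=0 A.r1=1
A.r0=1 A.r1=0
A.r0=1 A.r1=1
A.r0=2 A.r1=1

outcome vector order: (A.r0,A.r1)
|SC outcomes| = 5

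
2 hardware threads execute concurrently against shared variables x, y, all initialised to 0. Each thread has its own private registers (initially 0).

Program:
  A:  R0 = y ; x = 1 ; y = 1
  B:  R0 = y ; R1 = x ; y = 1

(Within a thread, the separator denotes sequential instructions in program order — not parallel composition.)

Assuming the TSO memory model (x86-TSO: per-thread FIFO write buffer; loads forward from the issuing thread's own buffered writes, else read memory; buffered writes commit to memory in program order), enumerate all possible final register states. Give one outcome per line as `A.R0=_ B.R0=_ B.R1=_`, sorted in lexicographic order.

outcome vector order: (A.R0,B.R0,B.R1)
|TSO outcomes| = 4

A.R0=0 B.R0=0 B.R1=0
A.R0=0 B.R0=0 B.R1=1
A.R0=0 B.R0=1 B.R1=1
A.R0=1 B.R0=0 B.R1=0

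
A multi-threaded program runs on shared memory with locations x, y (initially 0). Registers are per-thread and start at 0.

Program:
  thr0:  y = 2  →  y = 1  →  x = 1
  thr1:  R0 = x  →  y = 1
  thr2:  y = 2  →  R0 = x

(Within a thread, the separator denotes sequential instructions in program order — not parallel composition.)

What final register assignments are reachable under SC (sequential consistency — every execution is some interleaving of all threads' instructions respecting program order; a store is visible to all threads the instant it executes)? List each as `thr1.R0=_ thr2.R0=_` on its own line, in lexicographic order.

thr1.R0=0 thr2.R0=0
thr1.R0=0 thr2.R0=1
thr1.R0=1 thr2.R0=0
thr1.R0=1 thr2.R0=1

outcome vector order: (thr1.R0,thr2.R0)
|SC outcomes| = 4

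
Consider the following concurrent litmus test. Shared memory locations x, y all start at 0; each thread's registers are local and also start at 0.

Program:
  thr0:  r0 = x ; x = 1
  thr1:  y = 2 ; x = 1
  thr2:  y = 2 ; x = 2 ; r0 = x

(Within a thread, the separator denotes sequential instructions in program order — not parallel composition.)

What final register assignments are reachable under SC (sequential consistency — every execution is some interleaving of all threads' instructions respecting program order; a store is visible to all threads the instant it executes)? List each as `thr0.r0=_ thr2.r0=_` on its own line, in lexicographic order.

outcome vector order: (thr0.r0,thr2.r0)
|SC outcomes| = 6

thr0.r0=0 thr2.r0=1
thr0.r0=0 thr2.r0=2
thr0.r0=1 thr2.r0=1
thr0.r0=1 thr2.r0=2
thr0.r0=2 thr2.r0=1
thr0.r0=2 thr2.r0=2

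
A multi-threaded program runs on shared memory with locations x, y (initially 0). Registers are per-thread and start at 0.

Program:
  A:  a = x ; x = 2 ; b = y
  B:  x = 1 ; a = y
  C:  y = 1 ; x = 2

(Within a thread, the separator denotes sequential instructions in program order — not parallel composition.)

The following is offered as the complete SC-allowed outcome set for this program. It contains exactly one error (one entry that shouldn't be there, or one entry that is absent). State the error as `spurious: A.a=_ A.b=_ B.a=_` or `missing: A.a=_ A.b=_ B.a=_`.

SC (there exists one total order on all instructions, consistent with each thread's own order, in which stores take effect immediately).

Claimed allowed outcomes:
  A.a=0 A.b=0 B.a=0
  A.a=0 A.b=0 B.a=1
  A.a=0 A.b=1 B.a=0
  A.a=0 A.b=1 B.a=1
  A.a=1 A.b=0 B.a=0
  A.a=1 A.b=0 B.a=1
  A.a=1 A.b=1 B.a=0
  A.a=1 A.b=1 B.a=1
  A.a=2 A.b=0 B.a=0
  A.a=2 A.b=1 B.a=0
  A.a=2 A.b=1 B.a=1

outcome vector order: (A.a,A.b,B.a)
SC: 10 outcomes — {<0 0 0>, <0 0 1>, <0 1 0>, <0 1 1>, <1 0 0>, <1 0 1>, <1 1 0>, <1 1 1>, <2 1 0>, <2 1 1>}
claimed∖SC = {<2 0 0>}

spurious: A.a=2 A.b=0 B.a=0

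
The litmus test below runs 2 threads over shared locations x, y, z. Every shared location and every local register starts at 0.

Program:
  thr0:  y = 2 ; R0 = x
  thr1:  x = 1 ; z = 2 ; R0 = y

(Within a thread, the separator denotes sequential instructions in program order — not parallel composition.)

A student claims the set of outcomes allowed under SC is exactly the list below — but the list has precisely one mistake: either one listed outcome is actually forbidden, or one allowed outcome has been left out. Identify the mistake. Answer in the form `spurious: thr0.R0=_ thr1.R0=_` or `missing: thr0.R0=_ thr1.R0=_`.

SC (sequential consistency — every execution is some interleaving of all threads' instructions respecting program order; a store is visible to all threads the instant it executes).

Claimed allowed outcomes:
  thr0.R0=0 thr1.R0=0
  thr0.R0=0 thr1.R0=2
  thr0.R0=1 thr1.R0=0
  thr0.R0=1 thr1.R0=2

outcome vector order: (thr0.R0,thr1.R0)
[SC] allowed = {0/2, 1/0, 1/2}
claimed∖SC = {0/0}

spurious: thr0.R0=0 thr1.R0=0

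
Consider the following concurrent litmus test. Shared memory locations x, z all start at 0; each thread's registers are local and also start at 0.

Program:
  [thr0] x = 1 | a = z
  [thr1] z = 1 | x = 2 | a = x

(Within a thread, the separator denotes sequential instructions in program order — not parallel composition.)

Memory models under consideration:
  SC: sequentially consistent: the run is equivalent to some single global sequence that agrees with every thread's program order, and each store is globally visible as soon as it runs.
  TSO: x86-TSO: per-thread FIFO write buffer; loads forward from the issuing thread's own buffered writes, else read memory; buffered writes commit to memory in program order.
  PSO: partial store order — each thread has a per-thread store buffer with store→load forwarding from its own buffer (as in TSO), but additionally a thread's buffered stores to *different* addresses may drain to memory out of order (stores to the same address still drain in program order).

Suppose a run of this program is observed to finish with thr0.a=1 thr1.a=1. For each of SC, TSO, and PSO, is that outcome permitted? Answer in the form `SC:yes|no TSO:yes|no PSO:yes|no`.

outcome vector order: (thr0.a,thr1.a)
SC (3): 0/2, 1/1, 1/2
TSO (4): 0/1, 0/2, 1/1, 1/2
PSO (4): 0/1, 0/2, 1/1, 1/2
target 1/1 ∈ {SC,TSO,PSO}

SC:yes TSO:yes PSO:yes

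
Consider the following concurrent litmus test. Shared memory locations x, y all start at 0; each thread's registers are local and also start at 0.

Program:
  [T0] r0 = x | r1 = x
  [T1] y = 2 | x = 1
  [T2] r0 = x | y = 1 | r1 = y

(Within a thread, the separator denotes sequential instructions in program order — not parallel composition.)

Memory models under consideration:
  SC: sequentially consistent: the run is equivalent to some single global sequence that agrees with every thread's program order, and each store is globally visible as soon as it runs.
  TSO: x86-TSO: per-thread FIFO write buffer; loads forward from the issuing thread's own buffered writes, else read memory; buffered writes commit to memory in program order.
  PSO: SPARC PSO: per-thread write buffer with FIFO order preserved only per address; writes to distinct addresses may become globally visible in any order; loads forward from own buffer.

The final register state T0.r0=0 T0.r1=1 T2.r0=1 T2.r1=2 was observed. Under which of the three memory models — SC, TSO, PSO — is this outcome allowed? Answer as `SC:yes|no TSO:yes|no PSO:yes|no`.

SC:no TSO:no PSO:yes

outcome vector order: (T0.r0,T0.r1,T2.r0,T2.r1)
[SC] allowed = {(0,0,0,1) (0,0,0,2) (0,0,1,1) (0,1,0,1) (0,1,0,2) (0,1,1,1) (1,1,0,1) (1,1,0,2) (1,1,1,1)}
[TSO] allowed = {(0,0,0,1) (0,0,0,2) (0,0,1,1) (0,1,0,1) (0,1,0,2) (0,1,1,1) (1,1,0,1) (1,1,0,2) (1,1,1,1)}
[PSO] allowed = {(0,0,0,1) (0,0,0,2) (0,0,1,1) (0,0,1,2) (0,1,0,1) (0,1,0,2) (0,1,1,1) (0,1,1,2) (1,1,0,1) (1,1,0,2) (1,1,1,1) (1,1,1,2)}
target (0,1,1,2) ∈ {PSO}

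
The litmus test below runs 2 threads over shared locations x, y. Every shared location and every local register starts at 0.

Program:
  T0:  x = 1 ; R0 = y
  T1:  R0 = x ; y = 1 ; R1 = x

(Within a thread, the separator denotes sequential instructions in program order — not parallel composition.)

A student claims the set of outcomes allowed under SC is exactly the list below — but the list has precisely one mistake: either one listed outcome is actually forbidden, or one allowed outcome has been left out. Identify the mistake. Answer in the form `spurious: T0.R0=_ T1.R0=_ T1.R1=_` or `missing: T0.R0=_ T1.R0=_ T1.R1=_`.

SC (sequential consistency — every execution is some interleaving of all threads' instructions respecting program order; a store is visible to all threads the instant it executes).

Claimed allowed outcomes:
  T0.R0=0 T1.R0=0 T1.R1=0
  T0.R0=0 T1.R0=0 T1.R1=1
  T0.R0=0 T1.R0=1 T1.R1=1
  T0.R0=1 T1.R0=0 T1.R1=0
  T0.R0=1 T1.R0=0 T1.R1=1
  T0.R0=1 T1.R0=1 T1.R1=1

spurious: T0.R0=0 T1.R0=0 T1.R1=0

outcome vector order: (T0.R0,T1.R0,T1.R1)
SC: 5 outcomes — {<0 0 1> <0 1 1> <1 0 0> <1 0 1> <1 1 1>}
claimed∖SC = {<0 0 0>}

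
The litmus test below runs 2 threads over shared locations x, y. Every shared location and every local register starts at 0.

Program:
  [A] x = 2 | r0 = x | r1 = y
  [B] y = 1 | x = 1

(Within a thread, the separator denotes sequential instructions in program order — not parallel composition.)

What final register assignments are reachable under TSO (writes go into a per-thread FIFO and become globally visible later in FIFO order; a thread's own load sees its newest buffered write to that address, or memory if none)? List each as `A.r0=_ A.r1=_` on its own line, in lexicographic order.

A.r0=1 A.r1=1
A.r0=2 A.r1=0
A.r0=2 A.r1=1

outcome vector order: (A.r0,A.r1)
|TSO outcomes| = 3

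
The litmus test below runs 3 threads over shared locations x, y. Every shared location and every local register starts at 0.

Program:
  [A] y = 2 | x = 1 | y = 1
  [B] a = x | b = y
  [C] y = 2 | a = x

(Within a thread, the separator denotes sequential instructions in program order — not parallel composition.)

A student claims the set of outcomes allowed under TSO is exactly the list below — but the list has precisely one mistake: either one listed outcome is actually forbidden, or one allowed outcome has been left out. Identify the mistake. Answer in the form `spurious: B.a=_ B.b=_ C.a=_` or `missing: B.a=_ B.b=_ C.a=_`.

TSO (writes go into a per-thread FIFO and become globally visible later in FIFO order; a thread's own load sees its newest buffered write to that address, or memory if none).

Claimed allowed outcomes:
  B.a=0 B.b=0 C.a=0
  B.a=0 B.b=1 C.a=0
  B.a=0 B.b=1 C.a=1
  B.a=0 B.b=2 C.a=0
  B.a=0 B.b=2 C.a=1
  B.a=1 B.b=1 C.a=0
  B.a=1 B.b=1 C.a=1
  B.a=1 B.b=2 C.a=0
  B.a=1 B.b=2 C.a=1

outcome vector order: (B.a,B.b,C.a)
TSO (10): 0/0/0; 0/0/1; 0/1/0; 0/1/1; 0/2/0; 0/2/1; 1/1/0; 1/1/1; 1/2/0; 1/2/1
TSO∖claimed = {0/0/1}

missing: B.a=0 B.b=0 C.a=1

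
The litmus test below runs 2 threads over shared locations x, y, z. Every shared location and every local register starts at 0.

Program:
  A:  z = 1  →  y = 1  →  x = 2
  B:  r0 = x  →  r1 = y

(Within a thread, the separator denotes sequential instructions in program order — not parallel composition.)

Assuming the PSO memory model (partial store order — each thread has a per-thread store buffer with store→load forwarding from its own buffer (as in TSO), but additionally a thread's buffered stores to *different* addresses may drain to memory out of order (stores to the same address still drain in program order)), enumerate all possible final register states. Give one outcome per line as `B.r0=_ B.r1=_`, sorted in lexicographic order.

B.r0=0 B.r1=0
B.r0=0 B.r1=1
B.r0=2 B.r1=0
B.r0=2 B.r1=1

outcome vector order: (B.r0,B.r1)
|PSO outcomes| = 4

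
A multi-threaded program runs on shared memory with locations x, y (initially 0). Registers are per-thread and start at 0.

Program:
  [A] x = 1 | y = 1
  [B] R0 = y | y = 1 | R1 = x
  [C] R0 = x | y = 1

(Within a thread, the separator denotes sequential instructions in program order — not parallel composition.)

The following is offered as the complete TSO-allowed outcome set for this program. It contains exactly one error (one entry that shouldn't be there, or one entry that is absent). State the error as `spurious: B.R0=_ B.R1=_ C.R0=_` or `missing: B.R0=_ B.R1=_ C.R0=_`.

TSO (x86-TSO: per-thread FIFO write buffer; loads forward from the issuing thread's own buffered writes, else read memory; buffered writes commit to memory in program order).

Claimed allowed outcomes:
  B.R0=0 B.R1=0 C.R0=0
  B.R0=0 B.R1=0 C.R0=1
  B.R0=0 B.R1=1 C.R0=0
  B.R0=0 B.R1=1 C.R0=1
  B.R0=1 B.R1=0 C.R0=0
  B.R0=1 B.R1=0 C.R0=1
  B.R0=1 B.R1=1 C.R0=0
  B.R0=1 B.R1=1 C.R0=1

outcome vector order: (B.R0,B.R1,C.R0)
under TSO → (0,0,0), (0,0,1), (0,1,0), (0,1,1), (1,0,0), (1,1,0), (1,1,1)
claimed∖TSO = {(1,0,1)}

spurious: B.R0=1 B.R1=0 C.R0=1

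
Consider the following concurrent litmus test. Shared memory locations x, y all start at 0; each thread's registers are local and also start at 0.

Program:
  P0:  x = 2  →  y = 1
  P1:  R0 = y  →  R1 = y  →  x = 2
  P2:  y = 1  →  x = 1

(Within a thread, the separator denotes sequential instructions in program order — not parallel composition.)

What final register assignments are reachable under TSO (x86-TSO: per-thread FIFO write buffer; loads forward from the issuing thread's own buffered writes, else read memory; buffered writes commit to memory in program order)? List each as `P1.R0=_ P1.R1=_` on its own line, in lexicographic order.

outcome vector order: (P1.R0,P1.R1)
|TSO outcomes| = 3

P1.R0=0 P1.R1=0
P1.R0=0 P1.R1=1
P1.R0=1 P1.R1=1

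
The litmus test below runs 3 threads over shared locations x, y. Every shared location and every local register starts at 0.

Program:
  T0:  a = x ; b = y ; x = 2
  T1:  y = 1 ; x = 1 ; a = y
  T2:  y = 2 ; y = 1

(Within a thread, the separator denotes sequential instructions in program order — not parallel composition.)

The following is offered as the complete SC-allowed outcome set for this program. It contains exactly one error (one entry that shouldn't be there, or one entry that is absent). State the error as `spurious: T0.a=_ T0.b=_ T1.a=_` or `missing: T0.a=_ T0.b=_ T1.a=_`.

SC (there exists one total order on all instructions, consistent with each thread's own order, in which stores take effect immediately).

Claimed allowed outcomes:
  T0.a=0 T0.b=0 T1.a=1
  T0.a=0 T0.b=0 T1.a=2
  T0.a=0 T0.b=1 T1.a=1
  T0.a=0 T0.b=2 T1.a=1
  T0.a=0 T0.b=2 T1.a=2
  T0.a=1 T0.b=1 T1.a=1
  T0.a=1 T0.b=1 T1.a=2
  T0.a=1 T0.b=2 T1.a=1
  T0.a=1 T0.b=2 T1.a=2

missing: T0.a=0 T0.b=1 T1.a=2

outcome vector order: (T0.a,T0.b,T1.a)
SC (10): <0 0 1> <0 0 2> <0 1 1> <0 1 2> <0 2 1> <0 2 2> <1 1 1> <1 1 2> <1 2 1> <1 2 2>
SC∖claimed = {<0 1 2>}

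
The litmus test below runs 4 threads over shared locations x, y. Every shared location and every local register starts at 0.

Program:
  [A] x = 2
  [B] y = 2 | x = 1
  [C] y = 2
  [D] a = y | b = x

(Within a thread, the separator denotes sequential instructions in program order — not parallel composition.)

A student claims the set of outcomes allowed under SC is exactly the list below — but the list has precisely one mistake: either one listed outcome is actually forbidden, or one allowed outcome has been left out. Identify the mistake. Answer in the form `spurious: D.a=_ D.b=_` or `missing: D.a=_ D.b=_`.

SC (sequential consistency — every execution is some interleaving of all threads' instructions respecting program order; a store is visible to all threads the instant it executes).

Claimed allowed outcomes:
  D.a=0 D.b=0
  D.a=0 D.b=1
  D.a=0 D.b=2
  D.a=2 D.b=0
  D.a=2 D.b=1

missing: D.a=2 D.b=2

outcome vector order: (D.a,D.b)
SC (6): 0/0, 0/1, 0/2, 2/0, 2/1, 2/2
SC∖claimed = {2/2}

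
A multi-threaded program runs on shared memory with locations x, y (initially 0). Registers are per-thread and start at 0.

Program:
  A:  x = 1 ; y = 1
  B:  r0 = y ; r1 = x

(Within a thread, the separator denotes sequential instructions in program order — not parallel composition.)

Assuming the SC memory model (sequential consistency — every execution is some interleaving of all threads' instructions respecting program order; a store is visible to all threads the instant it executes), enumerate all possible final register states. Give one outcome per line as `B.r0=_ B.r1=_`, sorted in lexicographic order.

B.r0=0 B.r1=0
B.r0=0 B.r1=1
B.r0=1 B.r1=1

outcome vector order: (B.r0,B.r1)
|SC outcomes| = 3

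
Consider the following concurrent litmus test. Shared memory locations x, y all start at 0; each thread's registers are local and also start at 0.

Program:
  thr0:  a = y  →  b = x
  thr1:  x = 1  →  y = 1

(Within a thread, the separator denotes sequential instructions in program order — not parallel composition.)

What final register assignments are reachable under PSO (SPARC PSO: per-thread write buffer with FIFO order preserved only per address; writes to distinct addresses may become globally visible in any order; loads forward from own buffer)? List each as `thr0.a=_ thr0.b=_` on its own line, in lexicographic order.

thr0.a=0 thr0.b=0
thr0.a=0 thr0.b=1
thr0.a=1 thr0.b=0
thr0.a=1 thr0.b=1

outcome vector order: (thr0.a,thr0.b)
|PSO outcomes| = 4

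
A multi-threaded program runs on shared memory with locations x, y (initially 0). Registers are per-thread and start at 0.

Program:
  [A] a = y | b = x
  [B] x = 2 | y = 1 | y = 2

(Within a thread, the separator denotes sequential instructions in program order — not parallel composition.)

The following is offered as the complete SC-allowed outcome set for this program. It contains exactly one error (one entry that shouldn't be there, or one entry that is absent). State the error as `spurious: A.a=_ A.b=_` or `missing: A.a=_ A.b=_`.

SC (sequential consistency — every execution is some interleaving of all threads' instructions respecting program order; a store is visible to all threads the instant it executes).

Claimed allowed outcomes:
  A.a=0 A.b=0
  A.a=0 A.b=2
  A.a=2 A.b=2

outcome vector order: (A.a,A.b)
[SC] allowed = {<0 0>; <0 2>; <1 2>; <2 2>}
SC∖claimed = {<1 2>}

missing: A.a=1 A.b=2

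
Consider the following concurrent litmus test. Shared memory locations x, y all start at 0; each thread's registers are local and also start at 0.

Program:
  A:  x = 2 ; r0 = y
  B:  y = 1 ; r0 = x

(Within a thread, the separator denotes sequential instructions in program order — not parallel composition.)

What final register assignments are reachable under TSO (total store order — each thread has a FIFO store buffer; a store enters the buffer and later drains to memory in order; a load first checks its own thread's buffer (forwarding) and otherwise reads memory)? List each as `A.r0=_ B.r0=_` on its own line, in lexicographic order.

A.r0=0 B.r0=0
A.r0=0 B.r0=2
A.r0=1 B.r0=0
A.r0=1 B.r0=2

outcome vector order: (A.r0,B.r0)
|TSO outcomes| = 4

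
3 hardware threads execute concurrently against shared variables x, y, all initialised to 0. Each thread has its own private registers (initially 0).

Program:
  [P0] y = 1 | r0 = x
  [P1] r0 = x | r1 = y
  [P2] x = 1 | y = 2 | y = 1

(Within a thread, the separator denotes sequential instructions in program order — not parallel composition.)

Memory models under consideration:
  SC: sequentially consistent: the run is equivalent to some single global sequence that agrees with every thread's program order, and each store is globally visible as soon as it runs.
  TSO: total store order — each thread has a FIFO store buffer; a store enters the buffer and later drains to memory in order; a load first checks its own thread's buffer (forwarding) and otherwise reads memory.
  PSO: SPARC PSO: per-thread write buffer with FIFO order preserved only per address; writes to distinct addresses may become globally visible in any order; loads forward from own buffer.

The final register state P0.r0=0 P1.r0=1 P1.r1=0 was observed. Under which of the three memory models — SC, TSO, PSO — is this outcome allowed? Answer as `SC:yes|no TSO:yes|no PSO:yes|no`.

outcome vector order: (P0.r0,P1.r0,P1.r1)
[SC] allowed = {0/0/0, 0/0/1, 0/0/2, 0/1/1, 0/1/2, 1/0/0, 1/0/1, 1/0/2, 1/1/0, 1/1/1, 1/1/2}
[TSO] allowed = {0/0/0, 0/0/1, 0/0/2, 0/1/0, 0/1/1, 0/1/2, 1/0/0, 1/0/1, 1/0/2, 1/1/0, 1/1/1, 1/1/2}
[PSO] allowed = {0/0/0, 0/0/1, 0/0/2, 0/1/0, 0/1/1, 0/1/2, 1/0/0, 1/0/1, 1/0/2, 1/1/0, 1/1/1, 1/1/2}
target 0/1/0 ∈ {TSO,PSO}

SC:no TSO:yes PSO:yes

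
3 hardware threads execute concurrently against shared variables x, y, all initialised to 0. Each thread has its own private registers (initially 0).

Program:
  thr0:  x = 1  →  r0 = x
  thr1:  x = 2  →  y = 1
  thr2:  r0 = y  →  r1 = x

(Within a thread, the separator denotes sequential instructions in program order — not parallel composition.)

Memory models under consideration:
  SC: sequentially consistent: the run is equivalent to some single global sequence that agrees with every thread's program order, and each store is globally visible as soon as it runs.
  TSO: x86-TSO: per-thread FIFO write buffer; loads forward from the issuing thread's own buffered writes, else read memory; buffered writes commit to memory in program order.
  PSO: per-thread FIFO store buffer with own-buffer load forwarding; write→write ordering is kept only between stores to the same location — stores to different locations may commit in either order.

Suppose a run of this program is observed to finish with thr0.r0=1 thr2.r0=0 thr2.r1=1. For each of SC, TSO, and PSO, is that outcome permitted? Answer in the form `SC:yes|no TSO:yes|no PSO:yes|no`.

outcome vector order: (thr0.r0,thr2.r0,thr2.r1)
SC (9): <1 0 0> <1 0 1> <1 0 2> <1 1 1> <1 1 2> <2 0 0> <2 0 1> <2 0 2> <2 1 2>
TSO (9): <1 0 0> <1 0 1> <1 0 2> <1 1 1> <1 1 2> <2 0 0> <2 0 1> <2 0 2> <2 1 2>
PSO (12): <1 0 0> <1 0 1> <1 0 2> <1 1 0> <1 1 1> <1 1 2> <2 0 0> <2 0 1> <2 0 2> <2 1 0> <2 1 1> <2 1 2>
target <1 0 1> ∈ {SC,TSO,PSO}

SC:yes TSO:yes PSO:yes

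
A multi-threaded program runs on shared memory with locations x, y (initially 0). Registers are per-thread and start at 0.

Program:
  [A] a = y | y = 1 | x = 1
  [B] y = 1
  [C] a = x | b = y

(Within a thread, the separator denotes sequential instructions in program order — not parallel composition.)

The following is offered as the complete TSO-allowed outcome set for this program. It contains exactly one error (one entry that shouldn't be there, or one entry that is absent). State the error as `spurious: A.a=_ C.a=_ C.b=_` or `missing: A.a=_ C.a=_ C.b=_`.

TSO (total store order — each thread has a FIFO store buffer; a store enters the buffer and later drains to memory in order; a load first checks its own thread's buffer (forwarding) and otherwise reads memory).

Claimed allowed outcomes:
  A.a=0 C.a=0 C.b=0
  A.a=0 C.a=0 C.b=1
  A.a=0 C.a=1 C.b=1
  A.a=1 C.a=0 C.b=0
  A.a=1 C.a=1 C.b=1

outcome vector order: (A.a,C.a,C.b)
TSO (6): 000; 001; 011; 100; 101; 111
TSO∖claimed = {101}

missing: A.a=1 C.a=0 C.b=1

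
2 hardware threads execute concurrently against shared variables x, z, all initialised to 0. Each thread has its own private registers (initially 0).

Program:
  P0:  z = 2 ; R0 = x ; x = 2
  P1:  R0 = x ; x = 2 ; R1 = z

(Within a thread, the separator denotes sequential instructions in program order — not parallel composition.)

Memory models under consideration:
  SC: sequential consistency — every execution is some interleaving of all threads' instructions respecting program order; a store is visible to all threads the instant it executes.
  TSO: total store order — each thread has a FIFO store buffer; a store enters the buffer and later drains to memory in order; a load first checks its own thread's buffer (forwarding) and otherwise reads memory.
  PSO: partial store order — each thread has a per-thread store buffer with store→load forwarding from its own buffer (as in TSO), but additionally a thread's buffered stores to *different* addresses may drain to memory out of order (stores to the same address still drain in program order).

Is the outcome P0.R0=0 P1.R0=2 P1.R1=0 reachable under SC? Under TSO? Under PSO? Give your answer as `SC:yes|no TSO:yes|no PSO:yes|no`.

SC:no TSO:no PSO:yes

outcome vector order: (P0.R0,P1.R0,P1.R1)
[SC] allowed = {0/0/2 0/2/2 2/0/0 2/0/2}
[TSO] allowed = {0/0/0 0/0/2 0/2/2 2/0/0 2/0/2}
[PSO] allowed = {0/0/0 0/0/2 0/2/0 0/2/2 2/0/0 2/0/2}
target 0/2/0 ∈ {PSO}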